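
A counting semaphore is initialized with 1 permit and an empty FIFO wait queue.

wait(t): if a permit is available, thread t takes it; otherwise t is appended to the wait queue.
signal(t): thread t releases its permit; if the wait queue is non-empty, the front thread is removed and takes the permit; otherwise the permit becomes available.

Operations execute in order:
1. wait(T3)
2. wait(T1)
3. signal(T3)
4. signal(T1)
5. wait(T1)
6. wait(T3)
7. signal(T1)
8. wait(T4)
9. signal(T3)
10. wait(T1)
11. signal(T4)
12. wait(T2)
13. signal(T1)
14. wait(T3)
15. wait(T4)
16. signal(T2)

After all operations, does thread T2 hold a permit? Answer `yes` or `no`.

Step 1: wait(T3) -> count=0 queue=[] holders={T3}
Step 2: wait(T1) -> count=0 queue=[T1] holders={T3}
Step 3: signal(T3) -> count=0 queue=[] holders={T1}
Step 4: signal(T1) -> count=1 queue=[] holders={none}
Step 5: wait(T1) -> count=0 queue=[] holders={T1}
Step 6: wait(T3) -> count=0 queue=[T3] holders={T1}
Step 7: signal(T1) -> count=0 queue=[] holders={T3}
Step 8: wait(T4) -> count=0 queue=[T4] holders={T3}
Step 9: signal(T3) -> count=0 queue=[] holders={T4}
Step 10: wait(T1) -> count=0 queue=[T1] holders={T4}
Step 11: signal(T4) -> count=0 queue=[] holders={T1}
Step 12: wait(T2) -> count=0 queue=[T2] holders={T1}
Step 13: signal(T1) -> count=0 queue=[] holders={T2}
Step 14: wait(T3) -> count=0 queue=[T3] holders={T2}
Step 15: wait(T4) -> count=0 queue=[T3,T4] holders={T2}
Step 16: signal(T2) -> count=0 queue=[T4] holders={T3}
Final holders: {T3} -> T2 not in holders

Answer: no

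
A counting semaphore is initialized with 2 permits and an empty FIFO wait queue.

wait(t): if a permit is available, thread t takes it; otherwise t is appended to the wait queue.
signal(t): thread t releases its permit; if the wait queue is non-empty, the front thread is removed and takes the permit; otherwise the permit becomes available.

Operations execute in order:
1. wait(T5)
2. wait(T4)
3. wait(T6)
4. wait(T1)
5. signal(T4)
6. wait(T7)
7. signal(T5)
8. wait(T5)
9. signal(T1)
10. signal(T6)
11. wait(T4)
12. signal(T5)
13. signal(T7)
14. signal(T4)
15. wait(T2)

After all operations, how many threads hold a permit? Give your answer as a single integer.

Step 1: wait(T5) -> count=1 queue=[] holders={T5}
Step 2: wait(T4) -> count=0 queue=[] holders={T4,T5}
Step 3: wait(T6) -> count=0 queue=[T6] holders={T4,T5}
Step 4: wait(T1) -> count=0 queue=[T6,T1] holders={T4,T5}
Step 5: signal(T4) -> count=0 queue=[T1] holders={T5,T6}
Step 6: wait(T7) -> count=0 queue=[T1,T7] holders={T5,T6}
Step 7: signal(T5) -> count=0 queue=[T7] holders={T1,T6}
Step 8: wait(T5) -> count=0 queue=[T7,T5] holders={T1,T6}
Step 9: signal(T1) -> count=0 queue=[T5] holders={T6,T7}
Step 10: signal(T6) -> count=0 queue=[] holders={T5,T7}
Step 11: wait(T4) -> count=0 queue=[T4] holders={T5,T7}
Step 12: signal(T5) -> count=0 queue=[] holders={T4,T7}
Step 13: signal(T7) -> count=1 queue=[] holders={T4}
Step 14: signal(T4) -> count=2 queue=[] holders={none}
Step 15: wait(T2) -> count=1 queue=[] holders={T2}
Final holders: {T2} -> 1 thread(s)

Answer: 1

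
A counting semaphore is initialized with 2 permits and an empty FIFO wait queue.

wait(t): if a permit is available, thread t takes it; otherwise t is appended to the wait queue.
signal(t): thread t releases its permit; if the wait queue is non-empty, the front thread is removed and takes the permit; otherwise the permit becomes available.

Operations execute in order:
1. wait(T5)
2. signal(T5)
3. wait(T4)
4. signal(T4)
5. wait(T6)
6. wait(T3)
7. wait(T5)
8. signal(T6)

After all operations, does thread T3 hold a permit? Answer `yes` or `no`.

Answer: yes

Derivation:
Step 1: wait(T5) -> count=1 queue=[] holders={T5}
Step 2: signal(T5) -> count=2 queue=[] holders={none}
Step 3: wait(T4) -> count=1 queue=[] holders={T4}
Step 4: signal(T4) -> count=2 queue=[] holders={none}
Step 5: wait(T6) -> count=1 queue=[] holders={T6}
Step 6: wait(T3) -> count=0 queue=[] holders={T3,T6}
Step 7: wait(T5) -> count=0 queue=[T5] holders={T3,T6}
Step 8: signal(T6) -> count=0 queue=[] holders={T3,T5}
Final holders: {T3,T5} -> T3 in holders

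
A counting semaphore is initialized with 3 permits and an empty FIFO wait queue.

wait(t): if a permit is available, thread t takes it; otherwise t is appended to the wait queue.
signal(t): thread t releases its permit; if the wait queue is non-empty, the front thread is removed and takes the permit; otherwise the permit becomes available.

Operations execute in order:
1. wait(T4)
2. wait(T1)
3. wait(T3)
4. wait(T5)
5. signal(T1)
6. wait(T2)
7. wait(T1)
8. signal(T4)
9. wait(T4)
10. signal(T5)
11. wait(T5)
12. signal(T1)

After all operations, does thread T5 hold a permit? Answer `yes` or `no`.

Answer: no

Derivation:
Step 1: wait(T4) -> count=2 queue=[] holders={T4}
Step 2: wait(T1) -> count=1 queue=[] holders={T1,T4}
Step 3: wait(T3) -> count=0 queue=[] holders={T1,T3,T4}
Step 4: wait(T5) -> count=0 queue=[T5] holders={T1,T3,T4}
Step 5: signal(T1) -> count=0 queue=[] holders={T3,T4,T5}
Step 6: wait(T2) -> count=0 queue=[T2] holders={T3,T4,T5}
Step 7: wait(T1) -> count=0 queue=[T2,T1] holders={T3,T4,T5}
Step 8: signal(T4) -> count=0 queue=[T1] holders={T2,T3,T5}
Step 9: wait(T4) -> count=0 queue=[T1,T4] holders={T2,T3,T5}
Step 10: signal(T5) -> count=0 queue=[T4] holders={T1,T2,T3}
Step 11: wait(T5) -> count=0 queue=[T4,T5] holders={T1,T2,T3}
Step 12: signal(T1) -> count=0 queue=[T5] holders={T2,T3,T4}
Final holders: {T2,T3,T4} -> T5 not in holders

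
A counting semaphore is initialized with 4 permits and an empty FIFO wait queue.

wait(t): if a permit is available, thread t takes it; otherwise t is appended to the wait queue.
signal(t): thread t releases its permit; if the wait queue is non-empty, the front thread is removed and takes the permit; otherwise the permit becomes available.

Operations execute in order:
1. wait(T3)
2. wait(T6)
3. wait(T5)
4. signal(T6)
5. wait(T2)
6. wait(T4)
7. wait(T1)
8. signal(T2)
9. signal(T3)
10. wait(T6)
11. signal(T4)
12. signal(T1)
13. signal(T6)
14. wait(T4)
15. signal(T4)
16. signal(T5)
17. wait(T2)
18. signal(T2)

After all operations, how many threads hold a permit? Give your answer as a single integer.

Step 1: wait(T3) -> count=3 queue=[] holders={T3}
Step 2: wait(T6) -> count=2 queue=[] holders={T3,T6}
Step 3: wait(T5) -> count=1 queue=[] holders={T3,T5,T6}
Step 4: signal(T6) -> count=2 queue=[] holders={T3,T5}
Step 5: wait(T2) -> count=1 queue=[] holders={T2,T3,T5}
Step 6: wait(T4) -> count=0 queue=[] holders={T2,T3,T4,T5}
Step 7: wait(T1) -> count=0 queue=[T1] holders={T2,T3,T4,T5}
Step 8: signal(T2) -> count=0 queue=[] holders={T1,T3,T4,T5}
Step 9: signal(T3) -> count=1 queue=[] holders={T1,T4,T5}
Step 10: wait(T6) -> count=0 queue=[] holders={T1,T4,T5,T6}
Step 11: signal(T4) -> count=1 queue=[] holders={T1,T5,T6}
Step 12: signal(T1) -> count=2 queue=[] holders={T5,T6}
Step 13: signal(T6) -> count=3 queue=[] holders={T5}
Step 14: wait(T4) -> count=2 queue=[] holders={T4,T5}
Step 15: signal(T4) -> count=3 queue=[] holders={T5}
Step 16: signal(T5) -> count=4 queue=[] holders={none}
Step 17: wait(T2) -> count=3 queue=[] holders={T2}
Step 18: signal(T2) -> count=4 queue=[] holders={none}
Final holders: {none} -> 0 thread(s)

Answer: 0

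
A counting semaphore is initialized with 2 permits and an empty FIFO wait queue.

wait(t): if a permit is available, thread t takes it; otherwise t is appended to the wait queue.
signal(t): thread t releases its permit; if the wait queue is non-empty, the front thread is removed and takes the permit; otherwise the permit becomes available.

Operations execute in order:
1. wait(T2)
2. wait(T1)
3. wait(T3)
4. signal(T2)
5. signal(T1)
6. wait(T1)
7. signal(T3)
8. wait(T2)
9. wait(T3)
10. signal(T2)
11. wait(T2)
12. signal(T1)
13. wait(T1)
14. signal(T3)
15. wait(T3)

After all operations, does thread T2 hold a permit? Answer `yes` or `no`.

Step 1: wait(T2) -> count=1 queue=[] holders={T2}
Step 2: wait(T1) -> count=0 queue=[] holders={T1,T2}
Step 3: wait(T3) -> count=0 queue=[T3] holders={T1,T2}
Step 4: signal(T2) -> count=0 queue=[] holders={T1,T3}
Step 5: signal(T1) -> count=1 queue=[] holders={T3}
Step 6: wait(T1) -> count=0 queue=[] holders={T1,T3}
Step 7: signal(T3) -> count=1 queue=[] holders={T1}
Step 8: wait(T2) -> count=0 queue=[] holders={T1,T2}
Step 9: wait(T3) -> count=0 queue=[T3] holders={T1,T2}
Step 10: signal(T2) -> count=0 queue=[] holders={T1,T3}
Step 11: wait(T2) -> count=0 queue=[T2] holders={T1,T3}
Step 12: signal(T1) -> count=0 queue=[] holders={T2,T3}
Step 13: wait(T1) -> count=0 queue=[T1] holders={T2,T3}
Step 14: signal(T3) -> count=0 queue=[] holders={T1,T2}
Step 15: wait(T3) -> count=0 queue=[T3] holders={T1,T2}
Final holders: {T1,T2} -> T2 in holders

Answer: yes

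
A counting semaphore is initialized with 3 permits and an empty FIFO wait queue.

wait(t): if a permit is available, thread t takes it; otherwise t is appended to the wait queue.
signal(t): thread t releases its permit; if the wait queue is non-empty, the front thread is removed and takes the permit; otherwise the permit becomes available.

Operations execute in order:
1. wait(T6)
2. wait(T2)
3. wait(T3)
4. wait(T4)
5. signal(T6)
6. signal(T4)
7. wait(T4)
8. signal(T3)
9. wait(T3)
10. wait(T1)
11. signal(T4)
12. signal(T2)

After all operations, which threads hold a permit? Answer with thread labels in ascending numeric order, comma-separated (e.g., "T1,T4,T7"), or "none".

Step 1: wait(T6) -> count=2 queue=[] holders={T6}
Step 2: wait(T2) -> count=1 queue=[] holders={T2,T6}
Step 3: wait(T3) -> count=0 queue=[] holders={T2,T3,T6}
Step 4: wait(T4) -> count=0 queue=[T4] holders={T2,T3,T6}
Step 5: signal(T6) -> count=0 queue=[] holders={T2,T3,T4}
Step 6: signal(T4) -> count=1 queue=[] holders={T2,T3}
Step 7: wait(T4) -> count=0 queue=[] holders={T2,T3,T4}
Step 8: signal(T3) -> count=1 queue=[] holders={T2,T4}
Step 9: wait(T3) -> count=0 queue=[] holders={T2,T3,T4}
Step 10: wait(T1) -> count=0 queue=[T1] holders={T2,T3,T4}
Step 11: signal(T4) -> count=0 queue=[] holders={T1,T2,T3}
Step 12: signal(T2) -> count=1 queue=[] holders={T1,T3}
Final holders: T1,T3

Answer: T1,T3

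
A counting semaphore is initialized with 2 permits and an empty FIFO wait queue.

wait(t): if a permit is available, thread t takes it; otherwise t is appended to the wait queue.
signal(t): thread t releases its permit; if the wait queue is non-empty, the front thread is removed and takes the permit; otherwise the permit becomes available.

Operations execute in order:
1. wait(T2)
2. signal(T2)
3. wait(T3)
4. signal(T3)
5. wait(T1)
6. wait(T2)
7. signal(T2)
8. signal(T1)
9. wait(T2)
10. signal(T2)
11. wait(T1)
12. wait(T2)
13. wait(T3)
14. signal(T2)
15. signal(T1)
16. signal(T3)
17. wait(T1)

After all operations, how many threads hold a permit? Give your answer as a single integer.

Answer: 1

Derivation:
Step 1: wait(T2) -> count=1 queue=[] holders={T2}
Step 2: signal(T2) -> count=2 queue=[] holders={none}
Step 3: wait(T3) -> count=1 queue=[] holders={T3}
Step 4: signal(T3) -> count=2 queue=[] holders={none}
Step 5: wait(T1) -> count=1 queue=[] holders={T1}
Step 6: wait(T2) -> count=0 queue=[] holders={T1,T2}
Step 7: signal(T2) -> count=1 queue=[] holders={T1}
Step 8: signal(T1) -> count=2 queue=[] holders={none}
Step 9: wait(T2) -> count=1 queue=[] holders={T2}
Step 10: signal(T2) -> count=2 queue=[] holders={none}
Step 11: wait(T1) -> count=1 queue=[] holders={T1}
Step 12: wait(T2) -> count=0 queue=[] holders={T1,T2}
Step 13: wait(T3) -> count=0 queue=[T3] holders={T1,T2}
Step 14: signal(T2) -> count=0 queue=[] holders={T1,T3}
Step 15: signal(T1) -> count=1 queue=[] holders={T3}
Step 16: signal(T3) -> count=2 queue=[] holders={none}
Step 17: wait(T1) -> count=1 queue=[] holders={T1}
Final holders: {T1} -> 1 thread(s)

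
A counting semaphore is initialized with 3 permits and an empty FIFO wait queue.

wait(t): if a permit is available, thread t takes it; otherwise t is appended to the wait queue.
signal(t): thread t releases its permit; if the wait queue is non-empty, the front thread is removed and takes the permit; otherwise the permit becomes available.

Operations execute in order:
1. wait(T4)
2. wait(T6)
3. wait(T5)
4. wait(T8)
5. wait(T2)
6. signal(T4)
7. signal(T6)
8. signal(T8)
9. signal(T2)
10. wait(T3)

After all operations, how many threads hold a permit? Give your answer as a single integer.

Step 1: wait(T4) -> count=2 queue=[] holders={T4}
Step 2: wait(T6) -> count=1 queue=[] holders={T4,T6}
Step 3: wait(T5) -> count=0 queue=[] holders={T4,T5,T6}
Step 4: wait(T8) -> count=0 queue=[T8] holders={T4,T5,T6}
Step 5: wait(T2) -> count=0 queue=[T8,T2] holders={T4,T5,T6}
Step 6: signal(T4) -> count=0 queue=[T2] holders={T5,T6,T8}
Step 7: signal(T6) -> count=0 queue=[] holders={T2,T5,T8}
Step 8: signal(T8) -> count=1 queue=[] holders={T2,T5}
Step 9: signal(T2) -> count=2 queue=[] holders={T5}
Step 10: wait(T3) -> count=1 queue=[] holders={T3,T5}
Final holders: {T3,T5} -> 2 thread(s)

Answer: 2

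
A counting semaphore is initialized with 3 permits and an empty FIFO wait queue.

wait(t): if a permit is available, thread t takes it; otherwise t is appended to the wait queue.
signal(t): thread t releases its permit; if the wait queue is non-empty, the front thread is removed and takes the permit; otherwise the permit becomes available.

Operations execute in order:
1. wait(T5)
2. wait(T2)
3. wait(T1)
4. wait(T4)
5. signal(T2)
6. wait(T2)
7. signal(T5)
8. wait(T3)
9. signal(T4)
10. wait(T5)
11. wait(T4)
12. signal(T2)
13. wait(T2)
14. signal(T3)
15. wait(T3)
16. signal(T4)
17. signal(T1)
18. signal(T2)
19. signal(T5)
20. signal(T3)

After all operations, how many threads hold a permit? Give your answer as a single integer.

Step 1: wait(T5) -> count=2 queue=[] holders={T5}
Step 2: wait(T2) -> count=1 queue=[] holders={T2,T5}
Step 3: wait(T1) -> count=0 queue=[] holders={T1,T2,T5}
Step 4: wait(T4) -> count=0 queue=[T4] holders={T1,T2,T5}
Step 5: signal(T2) -> count=0 queue=[] holders={T1,T4,T5}
Step 6: wait(T2) -> count=0 queue=[T2] holders={T1,T4,T5}
Step 7: signal(T5) -> count=0 queue=[] holders={T1,T2,T4}
Step 8: wait(T3) -> count=0 queue=[T3] holders={T1,T2,T4}
Step 9: signal(T4) -> count=0 queue=[] holders={T1,T2,T3}
Step 10: wait(T5) -> count=0 queue=[T5] holders={T1,T2,T3}
Step 11: wait(T4) -> count=0 queue=[T5,T4] holders={T1,T2,T3}
Step 12: signal(T2) -> count=0 queue=[T4] holders={T1,T3,T5}
Step 13: wait(T2) -> count=0 queue=[T4,T2] holders={T1,T3,T5}
Step 14: signal(T3) -> count=0 queue=[T2] holders={T1,T4,T5}
Step 15: wait(T3) -> count=0 queue=[T2,T3] holders={T1,T4,T5}
Step 16: signal(T4) -> count=0 queue=[T3] holders={T1,T2,T5}
Step 17: signal(T1) -> count=0 queue=[] holders={T2,T3,T5}
Step 18: signal(T2) -> count=1 queue=[] holders={T3,T5}
Step 19: signal(T5) -> count=2 queue=[] holders={T3}
Step 20: signal(T3) -> count=3 queue=[] holders={none}
Final holders: {none} -> 0 thread(s)

Answer: 0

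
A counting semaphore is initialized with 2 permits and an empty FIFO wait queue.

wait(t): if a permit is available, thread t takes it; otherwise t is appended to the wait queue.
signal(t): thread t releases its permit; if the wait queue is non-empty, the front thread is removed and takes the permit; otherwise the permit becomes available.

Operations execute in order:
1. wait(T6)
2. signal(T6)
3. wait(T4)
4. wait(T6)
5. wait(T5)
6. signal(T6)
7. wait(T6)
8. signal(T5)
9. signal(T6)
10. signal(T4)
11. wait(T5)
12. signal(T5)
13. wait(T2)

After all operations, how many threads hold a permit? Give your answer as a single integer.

Answer: 1

Derivation:
Step 1: wait(T6) -> count=1 queue=[] holders={T6}
Step 2: signal(T6) -> count=2 queue=[] holders={none}
Step 3: wait(T4) -> count=1 queue=[] holders={T4}
Step 4: wait(T6) -> count=0 queue=[] holders={T4,T6}
Step 5: wait(T5) -> count=0 queue=[T5] holders={T4,T6}
Step 6: signal(T6) -> count=0 queue=[] holders={T4,T5}
Step 7: wait(T6) -> count=0 queue=[T6] holders={T4,T5}
Step 8: signal(T5) -> count=0 queue=[] holders={T4,T6}
Step 9: signal(T6) -> count=1 queue=[] holders={T4}
Step 10: signal(T4) -> count=2 queue=[] holders={none}
Step 11: wait(T5) -> count=1 queue=[] holders={T5}
Step 12: signal(T5) -> count=2 queue=[] holders={none}
Step 13: wait(T2) -> count=1 queue=[] holders={T2}
Final holders: {T2} -> 1 thread(s)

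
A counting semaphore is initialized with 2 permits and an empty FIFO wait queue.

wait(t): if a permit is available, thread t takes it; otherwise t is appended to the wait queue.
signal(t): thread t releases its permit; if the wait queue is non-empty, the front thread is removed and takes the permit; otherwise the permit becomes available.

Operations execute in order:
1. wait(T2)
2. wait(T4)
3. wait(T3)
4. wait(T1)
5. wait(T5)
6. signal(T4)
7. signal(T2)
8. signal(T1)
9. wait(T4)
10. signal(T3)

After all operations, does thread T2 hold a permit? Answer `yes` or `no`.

Step 1: wait(T2) -> count=1 queue=[] holders={T2}
Step 2: wait(T4) -> count=0 queue=[] holders={T2,T4}
Step 3: wait(T3) -> count=0 queue=[T3] holders={T2,T4}
Step 4: wait(T1) -> count=0 queue=[T3,T1] holders={T2,T4}
Step 5: wait(T5) -> count=0 queue=[T3,T1,T5] holders={T2,T4}
Step 6: signal(T4) -> count=0 queue=[T1,T5] holders={T2,T3}
Step 7: signal(T2) -> count=0 queue=[T5] holders={T1,T3}
Step 8: signal(T1) -> count=0 queue=[] holders={T3,T5}
Step 9: wait(T4) -> count=0 queue=[T4] holders={T3,T5}
Step 10: signal(T3) -> count=0 queue=[] holders={T4,T5}
Final holders: {T4,T5} -> T2 not in holders

Answer: no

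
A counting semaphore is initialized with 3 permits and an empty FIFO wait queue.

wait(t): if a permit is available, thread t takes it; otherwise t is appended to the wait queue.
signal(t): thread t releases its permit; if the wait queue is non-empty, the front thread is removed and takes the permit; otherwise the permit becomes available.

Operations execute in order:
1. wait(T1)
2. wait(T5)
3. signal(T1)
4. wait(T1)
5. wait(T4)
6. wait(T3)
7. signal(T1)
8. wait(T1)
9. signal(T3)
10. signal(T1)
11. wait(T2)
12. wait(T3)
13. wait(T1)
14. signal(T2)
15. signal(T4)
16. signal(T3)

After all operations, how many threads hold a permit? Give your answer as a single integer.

Answer: 2

Derivation:
Step 1: wait(T1) -> count=2 queue=[] holders={T1}
Step 2: wait(T5) -> count=1 queue=[] holders={T1,T5}
Step 3: signal(T1) -> count=2 queue=[] holders={T5}
Step 4: wait(T1) -> count=1 queue=[] holders={T1,T5}
Step 5: wait(T4) -> count=0 queue=[] holders={T1,T4,T5}
Step 6: wait(T3) -> count=0 queue=[T3] holders={T1,T4,T5}
Step 7: signal(T1) -> count=0 queue=[] holders={T3,T4,T5}
Step 8: wait(T1) -> count=0 queue=[T1] holders={T3,T4,T5}
Step 9: signal(T3) -> count=0 queue=[] holders={T1,T4,T5}
Step 10: signal(T1) -> count=1 queue=[] holders={T4,T5}
Step 11: wait(T2) -> count=0 queue=[] holders={T2,T4,T5}
Step 12: wait(T3) -> count=0 queue=[T3] holders={T2,T4,T5}
Step 13: wait(T1) -> count=0 queue=[T3,T1] holders={T2,T4,T5}
Step 14: signal(T2) -> count=0 queue=[T1] holders={T3,T4,T5}
Step 15: signal(T4) -> count=0 queue=[] holders={T1,T3,T5}
Step 16: signal(T3) -> count=1 queue=[] holders={T1,T5}
Final holders: {T1,T5} -> 2 thread(s)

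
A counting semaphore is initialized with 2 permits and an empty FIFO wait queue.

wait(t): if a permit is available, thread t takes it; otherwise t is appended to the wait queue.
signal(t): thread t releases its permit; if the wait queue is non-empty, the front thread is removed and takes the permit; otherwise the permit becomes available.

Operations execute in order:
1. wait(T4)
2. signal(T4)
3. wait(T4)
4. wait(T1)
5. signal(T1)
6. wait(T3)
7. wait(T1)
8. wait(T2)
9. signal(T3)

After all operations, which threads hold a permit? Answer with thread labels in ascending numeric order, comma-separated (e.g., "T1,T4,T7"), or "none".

Answer: T1,T4

Derivation:
Step 1: wait(T4) -> count=1 queue=[] holders={T4}
Step 2: signal(T4) -> count=2 queue=[] holders={none}
Step 3: wait(T4) -> count=1 queue=[] holders={T4}
Step 4: wait(T1) -> count=0 queue=[] holders={T1,T4}
Step 5: signal(T1) -> count=1 queue=[] holders={T4}
Step 6: wait(T3) -> count=0 queue=[] holders={T3,T4}
Step 7: wait(T1) -> count=0 queue=[T1] holders={T3,T4}
Step 8: wait(T2) -> count=0 queue=[T1,T2] holders={T3,T4}
Step 9: signal(T3) -> count=0 queue=[T2] holders={T1,T4}
Final holders: T1,T4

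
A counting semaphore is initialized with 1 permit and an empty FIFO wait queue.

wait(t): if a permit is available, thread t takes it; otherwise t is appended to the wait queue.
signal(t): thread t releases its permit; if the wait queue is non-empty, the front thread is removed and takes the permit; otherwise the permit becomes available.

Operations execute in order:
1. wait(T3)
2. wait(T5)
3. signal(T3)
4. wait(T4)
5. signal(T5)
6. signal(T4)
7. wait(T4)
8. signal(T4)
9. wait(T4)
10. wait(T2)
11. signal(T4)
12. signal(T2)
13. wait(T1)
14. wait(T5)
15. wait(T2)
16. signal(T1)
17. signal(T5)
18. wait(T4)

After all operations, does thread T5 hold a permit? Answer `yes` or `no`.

Answer: no

Derivation:
Step 1: wait(T3) -> count=0 queue=[] holders={T3}
Step 2: wait(T5) -> count=0 queue=[T5] holders={T3}
Step 3: signal(T3) -> count=0 queue=[] holders={T5}
Step 4: wait(T4) -> count=0 queue=[T4] holders={T5}
Step 5: signal(T5) -> count=0 queue=[] holders={T4}
Step 6: signal(T4) -> count=1 queue=[] holders={none}
Step 7: wait(T4) -> count=0 queue=[] holders={T4}
Step 8: signal(T4) -> count=1 queue=[] holders={none}
Step 9: wait(T4) -> count=0 queue=[] holders={T4}
Step 10: wait(T2) -> count=0 queue=[T2] holders={T4}
Step 11: signal(T4) -> count=0 queue=[] holders={T2}
Step 12: signal(T2) -> count=1 queue=[] holders={none}
Step 13: wait(T1) -> count=0 queue=[] holders={T1}
Step 14: wait(T5) -> count=0 queue=[T5] holders={T1}
Step 15: wait(T2) -> count=0 queue=[T5,T2] holders={T1}
Step 16: signal(T1) -> count=0 queue=[T2] holders={T5}
Step 17: signal(T5) -> count=0 queue=[] holders={T2}
Step 18: wait(T4) -> count=0 queue=[T4] holders={T2}
Final holders: {T2} -> T5 not in holders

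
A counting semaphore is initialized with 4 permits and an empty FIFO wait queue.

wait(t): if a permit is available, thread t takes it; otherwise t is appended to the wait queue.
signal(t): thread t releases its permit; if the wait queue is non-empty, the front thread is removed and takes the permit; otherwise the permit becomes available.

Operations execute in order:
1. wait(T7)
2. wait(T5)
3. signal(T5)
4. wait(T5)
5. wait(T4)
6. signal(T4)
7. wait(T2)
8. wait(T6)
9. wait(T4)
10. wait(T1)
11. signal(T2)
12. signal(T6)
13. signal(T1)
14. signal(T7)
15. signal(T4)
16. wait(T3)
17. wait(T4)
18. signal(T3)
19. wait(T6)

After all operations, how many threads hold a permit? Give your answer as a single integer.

Step 1: wait(T7) -> count=3 queue=[] holders={T7}
Step 2: wait(T5) -> count=2 queue=[] holders={T5,T7}
Step 3: signal(T5) -> count=3 queue=[] holders={T7}
Step 4: wait(T5) -> count=2 queue=[] holders={T5,T7}
Step 5: wait(T4) -> count=1 queue=[] holders={T4,T5,T7}
Step 6: signal(T4) -> count=2 queue=[] holders={T5,T7}
Step 7: wait(T2) -> count=1 queue=[] holders={T2,T5,T7}
Step 8: wait(T6) -> count=0 queue=[] holders={T2,T5,T6,T7}
Step 9: wait(T4) -> count=0 queue=[T4] holders={T2,T5,T6,T7}
Step 10: wait(T1) -> count=0 queue=[T4,T1] holders={T2,T5,T6,T7}
Step 11: signal(T2) -> count=0 queue=[T1] holders={T4,T5,T6,T7}
Step 12: signal(T6) -> count=0 queue=[] holders={T1,T4,T5,T7}
Step 13: signal(T1) -> count=1 queue=[] holders={T4,T5,T7}
Step 14: signal(T7) -> count=2 queue=[] holders={T4,T5}
Step 15: signal(T4) -> count=3 queue=[] holders={T5}
Step 16: wait(T3) -> count=2 queue=[] holders={T3,T5}
Step 17: wait(T4) -> count=1 queue=[] holders={T3,T4,T5}
Step 18: signal(T3) -> count=2 queue=[] holders={T4,T5}
Step 19: wait(T6) -> count=1 queue=[] holders={T4,T5,T6}
Final holders: {T4,T5,T6} -> 3 thread(s)

Answer: 3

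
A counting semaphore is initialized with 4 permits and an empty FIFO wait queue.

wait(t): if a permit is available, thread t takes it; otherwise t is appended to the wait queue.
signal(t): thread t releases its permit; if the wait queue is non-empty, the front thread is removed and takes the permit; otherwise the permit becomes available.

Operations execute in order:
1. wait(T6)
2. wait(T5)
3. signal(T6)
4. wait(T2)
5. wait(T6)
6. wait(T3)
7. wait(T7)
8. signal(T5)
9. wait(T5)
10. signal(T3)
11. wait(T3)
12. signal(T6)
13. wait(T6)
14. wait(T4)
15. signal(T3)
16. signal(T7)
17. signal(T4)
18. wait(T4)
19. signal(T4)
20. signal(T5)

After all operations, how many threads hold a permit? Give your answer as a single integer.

Answer: 2

Derivation:
Step 1: wait(T6) -> count=3 queue=[] holders={T6}
Step 2: wait(T5) -> count=2 queue=[] holders={T5,T6}
Step 3: signal(T6) -> count=3 queue=[] holders={T5}
Step 4: wait(T2) -> count=2 queue=[] holders={T2,T5}
Step 5: wait(T6) -> count=1 queue=[] holders={T2,T5,T6}
Step 6: wait(T3) -> count=0 queue=[] holders={T2,T3,T5,T6}
Step 7: wait(T7) -> count=0 queue=[T7] holders={T2,T3,T5,T6}
Step 8: signal(T5) -> count=0 queue=[] holders={T2,T3,T6,T7}
Step 9: wait(T5) -> count=0 queue=[T5] holders={T2,T3,T6,T7}
Step 10: signal(T3) -> count=0 queue=[] holders={T2,T5,T6,T7}
Step 11: wait(T3) -> count=0 queue=[T3] holders={T2,T5,T6,T7}
Step 12: signal(T6) -> count=0 queue=[] holders={T2,T3,T5,T7}
Step 13: wait(T6) -> count=0 queue=[T6] holders={T2,T3,T5,T7}
Step 14: wait(T4) -> count=0 queue=[T6,T4] holders={T2,T3,T5,T7}
Step 15: signal(T3) -> count=0 queue=[T4] holders={T2,T5,T6,T7}
Step 16: signal(T7) -> count=0 queue=[] holders={T2,T4,T5,T6}
Step 17: signal(T4) -> count=1 queue=[] holders={T2,T5,T6}
Step 18: wait(T4) -> count=0 queue=[] holders={T2,T4,T5,T6}
Step 19: signal(T4) -> count=1 queue=[] holders={T2,T5,T6}
Step 20: signal(T5) -> count=2 queue=[] holders={T2,T6}
Final holders: {T2,T6} -> 2 thread(s)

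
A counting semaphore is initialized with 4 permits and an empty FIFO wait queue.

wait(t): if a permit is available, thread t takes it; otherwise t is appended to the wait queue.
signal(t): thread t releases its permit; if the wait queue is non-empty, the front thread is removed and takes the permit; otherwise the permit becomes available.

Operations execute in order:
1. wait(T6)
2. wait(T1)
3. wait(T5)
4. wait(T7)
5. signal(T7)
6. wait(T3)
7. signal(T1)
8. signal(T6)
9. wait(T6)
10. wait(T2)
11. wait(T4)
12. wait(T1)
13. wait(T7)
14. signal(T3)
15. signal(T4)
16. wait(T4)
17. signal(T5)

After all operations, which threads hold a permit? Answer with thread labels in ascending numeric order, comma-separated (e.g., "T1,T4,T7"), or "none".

Answer: T1,T2,T6,T7

Derivation:
Step 1: wait(T6) -> count=3 queue=[] holders={T6}
Step 2: wait(T1) -> count=2 queue=[] holders={T1,T6}
Step 3: wait(T5) -> count=1 queue=[] holders={T1,T5,T6}
Step 4: wait(T7) -> count=0 queue=[] holders={T1,T5,T6,T7}
Step 5: signal(T7) -> count=1 queue=[] holders={T1,T5,T6}
Step 6: wait(T3) -> count=0 queue=[] holders={T1,T3,T5,T6}
Step 7: signal(T1) -> count=1 queue=[] holders={T3,T5,T6}
Step 8: signal(T6) -> count=2 queue=[] holders={T3,T5}
Step 9: wait(T6) -> count=1 queue=[] holders={T3,T5,T6}
Step 10: wait(T2) -> count=0 queue=[] holders={T2,T3,T5,T6}
Step 11: wait(T4) -> count=0 queue=[T4] holders={T2,T3,T5,T6}
Step 12: wait(T1) -> count=0 queue=[T4,T1] holders={T2,T3,T5,T6}
Step 13: wait(T7) -> count=0 queue=[T4,T1,T7] holders={T2,T3,T5,T6}
Step 14: signal(T3) -> count=0 queue=[T1,T7] holders={T2,T4,T5,T6}
Step 15: signal(T4) -> count=0 queue=[T7] holders={T1,T2,T5,T6}
Step 16: wait(T4) -> count=0 queue=[T7,T4] holders={T1,T2,T5,T6}
Step 17: signal(T5) -> count=0 queue=[T4] holders={T1,T2,T6,T7}
Final holders: T1,T2,T6,T7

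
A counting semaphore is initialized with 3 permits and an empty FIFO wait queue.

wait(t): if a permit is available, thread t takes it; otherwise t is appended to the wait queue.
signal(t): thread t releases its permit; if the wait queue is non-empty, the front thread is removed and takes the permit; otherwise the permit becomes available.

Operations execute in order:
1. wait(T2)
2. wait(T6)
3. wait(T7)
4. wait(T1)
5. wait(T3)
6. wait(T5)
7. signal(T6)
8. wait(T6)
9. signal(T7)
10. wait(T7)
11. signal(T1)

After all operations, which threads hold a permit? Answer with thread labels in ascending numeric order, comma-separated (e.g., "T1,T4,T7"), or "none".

Step 1: wait(T2) -> count=2 queue=[] holders={T2}
Step 2: wait(T6) -> count=1 queue=[] holders={T2,T6}
Step 3: wait(T7) -> count=0 queue=[] holders={T2,T6,T7}
Step 4: wait(T1) -> count=0 queue=[T1] holders={T2,T6,T7}
Step 5: wait(T3) -> count=0 queue=[T1,T3] holders={T2,T6,T7}
Step 6: wait(T5) -> count=0 queue=[T1,T3,T5] holders={T2,T6,T7}
Step 7: signal(T6) -> count=0 queue=[T3,T5] holders={T1,T2,T7}
Step 8: wait(T6) -> count=0 queue=[T3,T5,T6] holders={T1,T2,T7}
Step 9: signal(T7) -> count=0 queue=[T5,T6] holders={T1,T2,T3}
Step 10: wait(T7) -> count=0 queue=[T5,T6,T7] holders={T1,T2,T3}
Step 11: signal(T1) -> count=0 queue=[T6,T7] holders={T2,T3,T5}
Final holders: T2,T3,T5

Answer: T2,T3,T5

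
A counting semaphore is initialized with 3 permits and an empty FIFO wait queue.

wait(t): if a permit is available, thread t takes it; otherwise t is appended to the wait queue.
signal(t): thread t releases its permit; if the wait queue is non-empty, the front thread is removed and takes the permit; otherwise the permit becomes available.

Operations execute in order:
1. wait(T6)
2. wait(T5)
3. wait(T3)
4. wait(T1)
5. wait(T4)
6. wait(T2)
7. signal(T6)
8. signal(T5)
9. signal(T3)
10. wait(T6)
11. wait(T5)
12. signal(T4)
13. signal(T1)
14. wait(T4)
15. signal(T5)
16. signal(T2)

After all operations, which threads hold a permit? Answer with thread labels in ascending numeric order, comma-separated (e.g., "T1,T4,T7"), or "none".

Step 1: wait(T6) -> count=2 queue=[] holders={T6}
Step 2: wait(T5) -> count=1 queue=[] holders={T5,T6}
Step 3: wait(T3) -> count=0 queue=[] holders={T3,T5,T6}
Step 4: wait(T1) -> count=0 queue=[T1] holders={T3,T5,T6}
Step 5: wait(T4) -> count=0 queue=[T1,T4] holders={T3,T5,T6}
Step 6: wait(T2) -> count=0 queue=[T1,T4,T2] holders={T3,T5,T6}
Step 7: signal(T6) -> count=0 queue=[T4,T2] holders={T1,T3,T5}
Step 8: signal(T5) -> count=0 queue=[T2] holders={T1,T3,T4}
Step 9: signal(T3) -> count=0 queue=[] holders={T1,T2,T4}
Step 10: wait(T6) -> count=0 queue=[T6] holders={T1,T2,T4}
Step 11: wait(T5) -> count=0 queue=[T6,T5] holders={T1,T2,T4}
Step 12: signal(T4) -> count=0 queue=[T5] holders={T1,T2,T6}
Step 13: signal(T1) -> count=0 queue=[] holders={T2,T5,T6}
Step 14: wait(T4) -> count=0 queue=[T4] holders={T2,T5,T6}
Step 15: signal(T5) -> count=0 queue=[] holders={T2,T4,T6}
Step 16: signal(T2) -> count=1 queue=[] holders={T4,T6}
Final holders: T4,T6

Answer: T4,T6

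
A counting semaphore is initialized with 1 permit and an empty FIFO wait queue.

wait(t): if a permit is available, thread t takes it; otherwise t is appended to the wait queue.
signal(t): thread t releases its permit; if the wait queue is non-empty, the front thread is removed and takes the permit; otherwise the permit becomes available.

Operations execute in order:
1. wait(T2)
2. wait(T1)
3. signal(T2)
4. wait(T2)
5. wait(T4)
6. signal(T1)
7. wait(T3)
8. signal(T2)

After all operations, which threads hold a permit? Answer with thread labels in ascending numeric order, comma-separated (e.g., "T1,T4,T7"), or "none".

Step 1: wait(T2) -> count=0 queue=[] holders={T2}
Step 2: wait(T1) -> count=0 queue=[T1] holders={T2}
Step 3: signal(T2) -> count=0 queue=[] holders={T1}
Step 4: wait(T2) -> count=0 queue=[T2] holders={T1}
Step 5: wait(T4) -> count=0 queue=[T2,T4] holders={T1}
Step 6: signal(T1) -> count=0 queue=[T4] holders={T2}
Step 7: wait(T3) -> count=0 queue=[T4,T3] holders={T2}
Step 8: signal(T2) -> count=0 queue=[T3] holders={T4}
Final holders: T4

Answer: T4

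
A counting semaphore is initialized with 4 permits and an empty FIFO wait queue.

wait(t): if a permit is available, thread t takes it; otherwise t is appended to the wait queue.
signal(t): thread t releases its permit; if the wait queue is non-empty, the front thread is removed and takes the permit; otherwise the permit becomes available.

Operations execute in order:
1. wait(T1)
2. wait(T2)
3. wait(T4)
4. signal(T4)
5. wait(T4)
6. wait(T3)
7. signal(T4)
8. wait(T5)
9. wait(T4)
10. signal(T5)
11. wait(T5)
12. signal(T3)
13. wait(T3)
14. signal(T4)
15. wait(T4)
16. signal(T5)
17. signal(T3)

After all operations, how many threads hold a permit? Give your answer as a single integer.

Answer: 3

Derivation:
Step 1: wait(T1) -> count=3 queue=[] holders={T1}
Step 2: wait(T2) -> count=2 queue=[] holders={T1,T2}
Step 3: wait(T4) -> count=1 queue=[] holders={T1,T2,T4}
Step 4: signal(T4) -> count=2 queue=[] holders={T1,T2}
Step 5: wait(T4) -> count=1 queue=[] holders={T1,T2,T4}
Step 6: wait(T3) -> count=0 queue=[] holders={T1,T2,T3,T4}
Step 7: signal(T4) -> count=1 queue=[] holders={T1,T2,T3}
Step 8: wait(T5) -> count=0 queue=[] holders={T1,T2,T3,T5}
Step 9: wait(T4) -> count=0 queue=[T4] holders={T1,T2,T3,T5}
Step 10: signal(T5) -> count=0 queue=[] holders={T1,T2,T3,T4}
Step 11: wait(T5) -> count=0 queue=[T5] holders={T1,T2,T3,T4}
Step 12: signal(T3) -> count=0 queue=[] holders={T1,T2,T4,T5}
Step 13: wait(T3) -> count=0 queue=[T3] holders={T1,T2,T4,T5}
Step 14: signal(T4) -> count=0 queue=[] holders={T1,T2,T3,T5}
Step 15: wait(T4) -> count=0 queue=[T4] holders={T1,T2,T3,T5}
Step 16: signal(T5) -> count=0 queue=[] holders={T1,T2,T3,T4}
Step 17: signal(T3) -> count=1 queue=[] holders={T1,T2,T4}
Final holders: {T1,T2,T4} -> 3 thread(s)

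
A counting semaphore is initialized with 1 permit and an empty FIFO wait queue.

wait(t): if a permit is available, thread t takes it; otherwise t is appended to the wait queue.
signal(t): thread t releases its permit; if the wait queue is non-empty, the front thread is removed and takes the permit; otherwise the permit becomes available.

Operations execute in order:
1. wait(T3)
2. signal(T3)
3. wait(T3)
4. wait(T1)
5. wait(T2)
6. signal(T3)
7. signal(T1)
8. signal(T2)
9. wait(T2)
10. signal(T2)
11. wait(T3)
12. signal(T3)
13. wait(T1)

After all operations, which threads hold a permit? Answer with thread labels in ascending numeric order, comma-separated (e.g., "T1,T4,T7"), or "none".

Answer: T1

Derivation:
Step 1: wait(T3) -> count=0 queue=[] holders={T3}
Step 2: signal(T3) -> count=1 queue=[] holders={none}
Step 3: wait(T3) -> count=0 queue=[] holders={T3}
Step 4: wait(T1) -> count=0 queue=[T1] holders={T3}
Step 5: wait(T2) -> count=0 queue=[T1,T2] holders={T3}
Step 6: signal(T3) -> count=0 queue=[T2] holders={T1}
Step 7: signal(T1) -> count=0 queue=[] holders={T2}
Step 8: signal(T2) -> count=1 queue=[] holders={none}
Step 9: wait(T2) -> count=0 queue=[] holders={T2}
Step 10: signal(T2) -> count=1 queue=[] holders={none}
Step 11: wait(T3) -> count=0 queue=[] holders={T3}
Step 12: signal(T3) -> count=1 queue=[] holders={none}
Step 13: wait(T1) -> count=0 queue=[] holders={T1}
Final holders: T1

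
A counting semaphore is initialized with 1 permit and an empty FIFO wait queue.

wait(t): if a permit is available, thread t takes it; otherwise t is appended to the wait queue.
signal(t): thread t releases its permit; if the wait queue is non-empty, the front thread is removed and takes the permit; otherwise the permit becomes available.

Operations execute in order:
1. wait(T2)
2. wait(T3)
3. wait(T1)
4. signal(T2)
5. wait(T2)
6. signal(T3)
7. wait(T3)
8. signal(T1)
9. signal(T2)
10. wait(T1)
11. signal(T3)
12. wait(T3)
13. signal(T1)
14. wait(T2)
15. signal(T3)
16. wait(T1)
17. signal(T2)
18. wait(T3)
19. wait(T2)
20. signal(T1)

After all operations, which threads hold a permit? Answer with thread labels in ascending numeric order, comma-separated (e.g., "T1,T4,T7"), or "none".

Answer: T3

Derivation:
Step 1: wait(T2) -> count=0 queue=[] holders={T2}
Step 2: wait(T3) -> count=0 queue=[T3] holders={T2}
Step 3: wait(T1) -> count=0 queue=[T3,T1] holders={T2}
Step 4: signal(T2) -> count=0 queue=[T1] holders={T3}
Step 5: wait(T2) -> count=0 queue=[T1,T2] holders={T3}
Step 6: signal(T3) -> count=0 queue=[T2] holders={T1}
Step 7: wait(T3) -> count=0 queue=[T2,T3] holders={T1}
Step 8: signal(T1) -> count=0 queue=[T3] holders={T2}
Step 9: signal(T2) -> count=0 queue=[] holders={T3}
Step 10: wait(T1) -> count=0 queue=[T1] holders={T3}
Step 11: signal(T3) -> count=0 queue=[] holders={T1}
Step 12: wait(T3) -> count=0 queue=[T3] holders={T1}
Step 13: signal(T1) -> count=0 queue=[] holders={T3}
Step 14: wait(T2) -> count=0 queue=[T2] holders={T3}
Step 15: signal(T3) -> count=0 queue=[] holders={T2}
Step 16: wait(T1) -> count=0 queue=[T1] holders={T2}
Step 17: signal(T2) -> count=0 queue=[] holders={T1}
Step 18: wait(T3) -> count=0 queue=[T3] holders={T1}
Step 19: wait(T2) -> count=0 queue=[T3,T2] holders={T1}
Step 20: signal(T1) -> count=0 queue=[T2] holders={T3}
Final holders: T3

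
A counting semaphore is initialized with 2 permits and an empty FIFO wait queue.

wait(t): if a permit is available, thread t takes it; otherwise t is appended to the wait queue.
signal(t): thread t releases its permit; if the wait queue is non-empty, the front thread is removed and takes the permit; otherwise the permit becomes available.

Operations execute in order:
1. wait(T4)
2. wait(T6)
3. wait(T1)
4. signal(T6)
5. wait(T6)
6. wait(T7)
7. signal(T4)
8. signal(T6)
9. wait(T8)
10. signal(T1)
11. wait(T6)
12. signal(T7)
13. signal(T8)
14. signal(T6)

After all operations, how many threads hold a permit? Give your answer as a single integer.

Answer: 0

Derivation:
Step 1: wait(T4) -> count=1 queue=[] holders={T4}
Step 2: wait(T6) -> count=0 queue=[] holders={T4,T6}
Step 3: wait(T1) -> count=0 queue=[T1] holders={T4,T6}
Step 4: signal(T6) -> count=0 queue=[] holders={T1,T4}
Step 5: wait(T6) -> count=0 queue=[T6] holders={T1,T4}
Step 6: wait(T7) -> count=0 queue=[T6,T7] holders={T1,T4}
Step 7: signal(T4) -> count=0 queue=[T7] holders={T1,T6}
Step 8: signal(T6) -> count=0 queue=[] holders={T1,T7}
Step 9: wait(T8) -> count=0 queue=[T8] holders={T1,T7}
Step 10: signal(T1) -> count=0 queue=[] holders={T7,T8}
Step 11: wait(T6) -> count=0 queue=[T6] holders={T7,T8}
Step 12: signal(T7) -> count=0 queue=[] holders={T6,T8}
Step 13: signal(T8) -> count=1 queue=[] holders={T6}
Step 14: signal(T6) -> count=2 queue=[] holders={none}
Final holders: {none} -> 0 thread(s)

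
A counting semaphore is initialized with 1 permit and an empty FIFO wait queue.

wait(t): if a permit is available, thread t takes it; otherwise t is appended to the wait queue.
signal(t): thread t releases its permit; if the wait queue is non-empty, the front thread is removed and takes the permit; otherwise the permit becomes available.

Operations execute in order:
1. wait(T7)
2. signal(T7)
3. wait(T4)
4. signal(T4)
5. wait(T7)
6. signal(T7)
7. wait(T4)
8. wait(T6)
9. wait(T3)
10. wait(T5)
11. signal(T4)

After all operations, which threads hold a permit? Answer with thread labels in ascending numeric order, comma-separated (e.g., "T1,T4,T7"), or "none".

Step 1: wait(T7) -> count=0 queue=[] holders={T7}
Step 2: signal(T7) -> count=1 queue=[] holders={none}
Step 3: wait(T4) -> count=0 queue=[] holders={T4}
Step 4: signal(T4) -> count=1 queue=[] holders={none}
Step 5: wait(T7) -> count=0 queue=[] holders={T7}
Step 6: signal(T7) -> count=1 queue=[] holders={none}
Step 7: wait(T4) -> count=0 queue=[] holders={T4}
Step 8: wait(T6) -> count=0 queue=[T6] holders={T4}
Step 9: wait(T3) -> count=0 queue=[T6,T3] holders={T4}
Step 10: wait(T5) -> count=0 queue=[T6,T3,T5] holders={T4}
Step 11: signal(T4) -> count=0 queue=[T3,T5] holders={T6}
Final holders: T6

Answer: T6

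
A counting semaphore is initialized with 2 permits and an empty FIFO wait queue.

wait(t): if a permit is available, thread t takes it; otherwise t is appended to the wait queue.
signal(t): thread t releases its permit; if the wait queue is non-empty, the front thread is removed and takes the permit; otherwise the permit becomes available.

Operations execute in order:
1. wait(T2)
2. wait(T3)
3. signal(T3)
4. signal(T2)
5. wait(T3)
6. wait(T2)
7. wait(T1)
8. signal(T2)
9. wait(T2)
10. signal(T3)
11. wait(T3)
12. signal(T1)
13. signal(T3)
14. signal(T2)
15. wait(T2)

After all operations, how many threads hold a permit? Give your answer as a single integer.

Step 1: wait(T2) -> count=1 queue=[] holders={T2}
Step 2: wait(T3) -> count=0 queue=[] holders={T2,T3}
Step 3: signal(T3) -> count=1 queue=[] holders={T2}
Step 4: signal(T2) -> count=2 queue=[] holders={none}
Step 5: wait(T3) -> count=1 queue=[] holders={T3}
Step 6: wait(T2) -> count=0 queue=[] holders={T2,T3}
Step 7: wait(T1) -> count=0 queue=[T1] holders={T2,T3}
Step 8: signal(T2) -> count=0 queue=[] holders={T1,T3}
Step 9: wait(T2) -> count=0 queue=[T2] holders={T1,T3}
Step 10: signal(T3) -> count=0 queue=[] holders={T1,T2}
Step 11: wait(T3) -> count=0 queue=[T3] holders={T1,T2}
Step 12: signal(T1) -> count=0 queue=[] holders={T2,T3}
Step 13: signal(T3) -> count=1 queue=[] holders={T2}
Step 14: signal(T2) -> count=2 queue=[] holders={none}
Step 15: wait(T2) -> count=1 queue=[] holders={T2}
Final holders: {T2} -> 1 thread(s)

Answer: 1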